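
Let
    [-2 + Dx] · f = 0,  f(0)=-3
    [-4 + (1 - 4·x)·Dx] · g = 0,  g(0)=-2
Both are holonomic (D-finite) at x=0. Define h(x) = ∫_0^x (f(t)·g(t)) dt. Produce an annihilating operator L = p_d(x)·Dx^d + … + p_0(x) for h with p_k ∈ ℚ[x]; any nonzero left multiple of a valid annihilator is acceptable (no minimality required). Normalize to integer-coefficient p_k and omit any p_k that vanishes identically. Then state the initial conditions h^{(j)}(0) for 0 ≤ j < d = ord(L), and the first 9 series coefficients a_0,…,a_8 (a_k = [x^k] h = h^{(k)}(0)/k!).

f: a_k = -3, -6, -6, -4, -2, -4/5, -4/15, -8/105, -2/105, …
g: a_k = -2, -8, -32, -128, -512, -2048, -8192, -32768, -131072, …
h₀=f·g: eliminate ⇒ L₀, order ≤ 1·1.
Integrate: L := L₀·Dx.
L = (6 - 8·x)·Dx + (-1 + 4·x)·Dx^2  (order 2).
h: a_k = 0, 6, 18, 52, 158, 2532/5, 25324/15, 607784/105, 709082/35, …
ICs: h(0) = 0, h′(0) = 6.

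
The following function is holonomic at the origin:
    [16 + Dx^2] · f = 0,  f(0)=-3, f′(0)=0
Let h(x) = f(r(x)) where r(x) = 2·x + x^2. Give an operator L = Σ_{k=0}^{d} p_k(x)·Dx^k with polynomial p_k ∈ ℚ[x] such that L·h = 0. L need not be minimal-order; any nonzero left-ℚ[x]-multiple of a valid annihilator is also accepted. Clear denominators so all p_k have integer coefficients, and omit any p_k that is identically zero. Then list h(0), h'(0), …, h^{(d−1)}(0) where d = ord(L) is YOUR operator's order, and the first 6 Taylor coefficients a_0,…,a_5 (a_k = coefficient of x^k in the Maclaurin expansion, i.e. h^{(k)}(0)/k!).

L = (64 + 192·x + 192·x^2 + 64·x^3) - Dx + (1 + x)·Dx^2  (order 2).
h: a_k = -3, 0, 96, 96, -488, -1024, …
ICs: h(0) = -3, h′(0) = 0.

f: a_k = -3, 0, 24, 0, -32, 0, …
Change of var in L_f (x↦r) gives L₀.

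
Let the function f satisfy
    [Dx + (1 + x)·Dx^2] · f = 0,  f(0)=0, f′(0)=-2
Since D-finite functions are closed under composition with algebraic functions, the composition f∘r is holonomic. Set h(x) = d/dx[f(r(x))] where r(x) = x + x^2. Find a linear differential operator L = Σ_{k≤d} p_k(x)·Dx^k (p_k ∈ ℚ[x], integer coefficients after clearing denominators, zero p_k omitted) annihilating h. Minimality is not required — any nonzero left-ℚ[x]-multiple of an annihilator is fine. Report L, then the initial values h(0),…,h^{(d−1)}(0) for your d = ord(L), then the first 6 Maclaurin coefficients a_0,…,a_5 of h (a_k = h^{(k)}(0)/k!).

f: a_k = 0, -2, 1, -2/3, 1/2, -2/5, …
f∘r: x↦r, Dx↦Dx/r' in L_f ⇒ L₀.
h₀' ⇒ L via d/dx closure of L₀.
L = (-1 + 2·x + 2·x^2) + (1 + 3·x + 3·x^2 + 2·x^3)·Dx  (order 1).
h: a_k = -2, -2, 4, -2, -2, 4, …
ICs: h(0) = -2.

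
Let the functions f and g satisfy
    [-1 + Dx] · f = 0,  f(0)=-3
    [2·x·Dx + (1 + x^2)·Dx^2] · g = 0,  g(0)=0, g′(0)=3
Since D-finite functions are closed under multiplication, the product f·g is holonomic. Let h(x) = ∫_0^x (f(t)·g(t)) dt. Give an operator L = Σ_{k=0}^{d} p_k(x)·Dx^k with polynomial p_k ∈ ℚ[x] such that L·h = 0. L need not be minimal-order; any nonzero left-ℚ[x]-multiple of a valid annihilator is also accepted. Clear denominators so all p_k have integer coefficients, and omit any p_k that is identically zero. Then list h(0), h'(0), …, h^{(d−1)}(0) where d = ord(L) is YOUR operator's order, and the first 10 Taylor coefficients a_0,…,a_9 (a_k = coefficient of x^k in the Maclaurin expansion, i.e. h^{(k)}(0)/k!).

L = (1 - 2·x + x^2)·Dx + (-2 + 2·x - 2·x^2)·Dx^2 + (1 + x^2)·Dx^3  (order 3).
h: a_k = 0, 0, -9/2, -3, -3/8, 3/10, -9/80, -11/56, 279/4480, 113/1008, …
ICs: h(0) = 0, h′(0) = 0, h′′(0) = -9.

f: a_k = -3, -3, -3/2, -1/2, -1/8, -1/40, -1/240, -1/1680, -1/13440, -1/120960, …
g: a_k = 0, 3, 0, -1, 0, 3/5, 0, -3/7, 0, 1/3, …
L₀ := L_f ⊗_s L_g (sym. prod.), ord ≤ 2.
h=∫₀ˣh₀: take L = L₀·Dx.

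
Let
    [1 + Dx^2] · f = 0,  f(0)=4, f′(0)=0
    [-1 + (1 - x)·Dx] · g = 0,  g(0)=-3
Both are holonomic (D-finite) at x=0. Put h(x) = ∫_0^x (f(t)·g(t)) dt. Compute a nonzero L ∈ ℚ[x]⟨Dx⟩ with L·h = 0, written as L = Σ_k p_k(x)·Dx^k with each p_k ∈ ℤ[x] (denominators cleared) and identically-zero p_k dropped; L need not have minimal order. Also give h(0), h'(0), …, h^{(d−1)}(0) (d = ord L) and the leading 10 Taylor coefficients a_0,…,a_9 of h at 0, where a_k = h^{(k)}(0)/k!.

f: a_k = 4, 0, -2, 0, 1/6, 0, -1/180, 0, 1/10080, 0, …
g: a_k = -3, -3, -3, -3, -3, -3, -3, -3, -3, -3, …
h₀=f·g: eliminate ⇒ L₀, order ≤ 2·1.
h=∫₀ˣh₀: take L = L₀·Dx.
L = (-1 + x)·Dx + 2·Dx^2 + (-1 + x)·Dx^3  (order 3).
h: a_k = 0, -12, -6, -2, -3/2, -13/10, -13/12, -389/420, -389/480, -4357/6048, …
ICs: h(0) = 0, h′(0) = -12, h′′(0) = -12.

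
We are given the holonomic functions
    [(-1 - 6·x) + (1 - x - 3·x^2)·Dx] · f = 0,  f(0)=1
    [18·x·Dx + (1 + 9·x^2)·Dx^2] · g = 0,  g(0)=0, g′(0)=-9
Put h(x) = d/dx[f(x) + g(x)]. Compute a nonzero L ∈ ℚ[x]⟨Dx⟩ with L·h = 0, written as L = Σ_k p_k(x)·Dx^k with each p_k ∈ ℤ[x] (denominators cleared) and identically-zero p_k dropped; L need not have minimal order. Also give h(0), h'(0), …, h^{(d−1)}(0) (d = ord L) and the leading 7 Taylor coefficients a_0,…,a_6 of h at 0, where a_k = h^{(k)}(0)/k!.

f: a_k = 1, 1, 4, 7, 19, 40, 97, …
g: a_k = 0, -9, 0, 27, 0, -729/5, 0, …
Sum ⇒ L₀ = lclm(L_f,L_g) in ℚ(x)⟨Dx⟩.
Derive L from L₀ (diff closure).
L = (-72 + 288·x + 4428·x^2 + 9720·x^3 + 33534·x^4 + 13122·x^6) + (30 + 180·x + 144·x^2 + 1728·x^3 + 9153·x^4 + 23814·x^5 + 2187·x^6 + 13122·x^7)·Dx + (-4 - 14·x - 114·x^2 + 36·x^3 - 459·x^4 + 1539·x^5 + 2430·x^6 + 729·x^7 + 2187·x^8)·Dx^2  (order 2).
h: a_k = -8, 8, 102, 76, -529, 582, 8080, …
ICs: h(0) = -8, h′(0) = 8.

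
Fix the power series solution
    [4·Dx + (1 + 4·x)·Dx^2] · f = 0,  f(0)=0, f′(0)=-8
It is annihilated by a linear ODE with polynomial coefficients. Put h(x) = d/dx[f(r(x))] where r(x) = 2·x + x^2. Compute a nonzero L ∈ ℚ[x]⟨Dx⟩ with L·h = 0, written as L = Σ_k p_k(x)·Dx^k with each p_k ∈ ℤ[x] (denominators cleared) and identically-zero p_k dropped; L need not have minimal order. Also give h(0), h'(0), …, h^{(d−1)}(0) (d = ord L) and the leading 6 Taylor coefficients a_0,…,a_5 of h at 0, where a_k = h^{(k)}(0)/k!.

f: a_k = 0, -8, 16, -128/3, 128, -2048/5, …
Change of var in L_f (x↦r) gives L₀.
Differentiate: ansatz ord ≤ ord L₀ ⇒ L.
L = (7 + 8·x + 4·x^2) + (1 + 9·x + 12·x^2 + 4·x^3)·Dx  (order 1).
h: a_k = -16, 112, -832, 6208, -46336, 345856, …
ICs: h(0) = -16.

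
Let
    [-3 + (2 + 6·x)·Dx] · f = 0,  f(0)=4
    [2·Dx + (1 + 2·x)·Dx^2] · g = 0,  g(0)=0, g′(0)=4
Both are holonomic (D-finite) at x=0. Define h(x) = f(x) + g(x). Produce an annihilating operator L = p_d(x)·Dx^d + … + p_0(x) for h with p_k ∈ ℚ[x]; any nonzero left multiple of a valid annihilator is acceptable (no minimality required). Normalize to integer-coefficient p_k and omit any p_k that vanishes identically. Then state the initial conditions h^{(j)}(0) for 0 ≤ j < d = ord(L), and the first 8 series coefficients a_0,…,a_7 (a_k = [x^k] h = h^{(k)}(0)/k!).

f: a_k = 4, 6, -9/2, 27/4, -405/32, 1701/64, -15309/256, 72171/512, …
g: a_k = 0, 4, -4, 16/3, -8, 64/5, -64/3, 256/7, …
Sum ⇒ L₀ = lclm(L_f,L_g) in ℚ(x)⟨Dx⟩.
L = (-6 + 36·x)·Dx + (5 + 84·x + 180·x^2)·Dx^2 + (2 + 22·x + 72·x^2 + 72·x^3)·Dx^3  (order 3).
h: a_k = 4, 10, -17/2, 145/12, -661/32, 12601/320, -62311/768, 636269/3584, …
ICs: h(0) = 4, h′(0) = 10, h′′(0) = -17.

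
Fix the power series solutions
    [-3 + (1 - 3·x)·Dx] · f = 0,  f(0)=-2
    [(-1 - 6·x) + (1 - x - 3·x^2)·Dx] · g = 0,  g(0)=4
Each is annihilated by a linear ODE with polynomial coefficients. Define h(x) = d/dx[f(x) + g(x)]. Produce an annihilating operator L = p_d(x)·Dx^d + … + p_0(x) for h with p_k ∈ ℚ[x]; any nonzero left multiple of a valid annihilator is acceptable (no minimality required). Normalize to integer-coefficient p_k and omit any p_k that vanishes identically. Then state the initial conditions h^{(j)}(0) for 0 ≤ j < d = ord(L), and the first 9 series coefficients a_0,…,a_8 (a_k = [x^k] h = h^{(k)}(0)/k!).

L = (90 - 216·x + 1944·x^2 - 1944·x^3 + 1458·x^4) + (-6 - 90·x - 54·x^2 + 1296·x^3 - 1701·x^4 + 1458·x^5)·Dx + (-1 + 22·x - 99·x^2 + 126·x^3 + 54·x^4 - 243·x^5 + 243·x^6)·Dx^2  (order 2).
h: a_k = -2, -4, -78, -344, -1630, -6420, -24542, -88720, -312570, …
ICs: h(0) = -2, h′(0) = -4.

f: a_k = -2, -6, -18, -54, -162, -486, -1458, -4374, -13122, …
g: a_k = 4, 4, 16, 28, 76, 160, 388, 868, 2032, …
h₀=f+g: left-lcm gives L₀, ord ≤ 2.
h=h₀': d/dx-closure on L₀ ⇒ L.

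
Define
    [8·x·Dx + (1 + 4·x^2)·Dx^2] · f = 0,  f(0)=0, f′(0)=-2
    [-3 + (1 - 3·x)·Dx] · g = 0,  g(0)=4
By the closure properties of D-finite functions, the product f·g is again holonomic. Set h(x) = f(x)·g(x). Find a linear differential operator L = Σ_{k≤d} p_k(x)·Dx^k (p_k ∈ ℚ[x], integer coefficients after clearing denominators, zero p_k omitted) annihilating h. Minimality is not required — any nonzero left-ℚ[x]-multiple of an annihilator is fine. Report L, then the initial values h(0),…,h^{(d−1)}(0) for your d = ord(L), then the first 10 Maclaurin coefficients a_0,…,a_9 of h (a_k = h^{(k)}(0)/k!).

L = 24·x + (6 - 8·x + 48·x^2)·Dx + (-1 + 3·x - 4·x^2 + 12·x^3)·Dx^2  (order 2).
h: a_k = 0, -8, -24, -184/3, -184, -2888/5, -8664/5, -179384/35, -538152/35, -14601784/315, …
ICs: h(0) = 0, h′(0) = -8.

f: a_k = 0, -2, 0, 8/3, 0, -32/5, 0, 128/7, 0, -512/9, …
g: a_k = 4, 12, 36, 108, 324, 972, 2916, 8748, 26244, 78732, …
Sym-product of L_f,L_g gives L₀ (≤ ord 2).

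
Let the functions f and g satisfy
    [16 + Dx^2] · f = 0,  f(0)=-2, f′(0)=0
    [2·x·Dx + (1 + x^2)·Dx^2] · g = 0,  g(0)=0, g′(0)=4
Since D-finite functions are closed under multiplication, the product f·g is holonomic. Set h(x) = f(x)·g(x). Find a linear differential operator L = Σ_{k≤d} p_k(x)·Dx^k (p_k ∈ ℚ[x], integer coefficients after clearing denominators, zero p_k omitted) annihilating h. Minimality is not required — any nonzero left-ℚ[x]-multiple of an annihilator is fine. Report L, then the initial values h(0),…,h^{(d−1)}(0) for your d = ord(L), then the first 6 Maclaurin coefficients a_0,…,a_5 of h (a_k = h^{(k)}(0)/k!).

L = (5440 + 19136·x^2 + 25856·x^4 + 16384·x^6 + 4096·x^8) + (1152·x + 3200·x^3 + 3072·x^5 + 1024·x^7)·Dx + (612 + 2252·x^2 + 3168·x^4 + 2048·x^6 + 512·x^8)·Dx^2 + (72·x + 200·x^3 + 192·x^5 + 64·x^7)·Dx^3 + (17 + 66·x^2 + 97·x^4 + 64·x^6 + 16·x^8)·Dx^4  (order 4).
h: a_k = 0, -8, 0, 200/3, 0, -1624/15, …
ICs: h(0) = 0, h′(0) = -8, h′′(0) = 0, h′′′(0) = 400.

f: a_k = -2, 0, 16, 0, -64/3, 0, …
g: a_k = 0, 4, 0, -4/3, 0, 4/5, …
L₀ := L_f ⊗_s L_g (sym. prod.), ord ≤ 4.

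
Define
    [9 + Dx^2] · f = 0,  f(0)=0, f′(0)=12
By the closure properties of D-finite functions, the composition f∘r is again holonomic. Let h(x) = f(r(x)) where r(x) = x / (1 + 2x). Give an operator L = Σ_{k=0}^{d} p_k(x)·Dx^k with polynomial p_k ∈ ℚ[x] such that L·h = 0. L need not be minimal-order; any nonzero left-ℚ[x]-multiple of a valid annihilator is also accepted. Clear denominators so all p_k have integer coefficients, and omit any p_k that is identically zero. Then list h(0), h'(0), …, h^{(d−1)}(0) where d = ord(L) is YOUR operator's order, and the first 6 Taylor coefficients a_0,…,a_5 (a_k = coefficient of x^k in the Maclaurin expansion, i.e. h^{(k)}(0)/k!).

L = 9 + (4 + 24·x + 48·x^2 + 32·x^3)·Dx + (1 + 8·x + 24·x^2 + 32·x^3 + 16·x^4)·Dx^2  (order 2).
h: a_k = 0, 12, -24, 30, 12, -2319/10, …
ICs: h(0) = 0, h′(0) = 12.

f: a_k = 0, 12, 0, -18, 0, 81/10, …
h₀=f(r): pull back L_f along r ⇒ L₀.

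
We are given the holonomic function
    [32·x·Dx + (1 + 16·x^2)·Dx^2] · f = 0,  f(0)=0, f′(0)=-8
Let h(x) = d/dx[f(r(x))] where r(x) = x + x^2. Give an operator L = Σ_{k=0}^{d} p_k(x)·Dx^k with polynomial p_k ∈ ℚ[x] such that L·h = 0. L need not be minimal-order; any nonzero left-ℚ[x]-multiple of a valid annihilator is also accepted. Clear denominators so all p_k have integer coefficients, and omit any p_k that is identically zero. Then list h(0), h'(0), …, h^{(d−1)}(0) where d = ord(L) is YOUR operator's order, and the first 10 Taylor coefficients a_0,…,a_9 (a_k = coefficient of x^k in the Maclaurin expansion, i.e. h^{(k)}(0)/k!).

L = (-2 + 32·x + 128·x^2 + 192·x^3 + 96·x^4) + (1 + 2·x + 16·x^2 + 64·x^3 + 80·x^4 + 32·x^5)·Dx  (order 1).
h: a_k = -8, -16, 128, 512, -1408, -12032, 4096, 229376, 342016, -3608576, …
ICs: h(0) = -8.

f: a_k = 0, -8, 0, 128/3, 0, -2048/5, 0, 32768/7, 0, -524288/9, …
Substitute x→r, Dx→(1/r')Dx; clear ⇒ L₀.
h₀' ⇒ L via d/dx closure of L₀.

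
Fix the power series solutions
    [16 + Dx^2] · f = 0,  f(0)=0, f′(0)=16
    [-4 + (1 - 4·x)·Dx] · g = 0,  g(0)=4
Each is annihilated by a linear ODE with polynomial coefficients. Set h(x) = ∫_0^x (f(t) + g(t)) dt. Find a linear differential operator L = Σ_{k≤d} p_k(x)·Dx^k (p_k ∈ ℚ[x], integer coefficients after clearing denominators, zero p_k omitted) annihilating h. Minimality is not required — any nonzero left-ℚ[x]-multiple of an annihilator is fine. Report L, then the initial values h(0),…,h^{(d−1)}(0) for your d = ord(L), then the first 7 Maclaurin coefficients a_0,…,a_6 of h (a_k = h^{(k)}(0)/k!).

L = (-448 + 512·x - 1024·x^2)·Dx + (48 - 320·x + 768·x^2 - 1024·x^3)·Dx^2 + (-28 + 32·x - 64·x^2)·Dx^3 + (3 - 20·x + 48·x^2 - 64·x^3)·Dx^4  (order 4).
h: a_k = 0, 4, 16, 64/3, 160/3, 1024/5, 30976/45, …
ICs: h(0) = 0, h′(0) = 4, h′′(0) = 32, h′′′(0) = 128.

f: a_k = 0, 16, 0, -128/3, 0, 512/15, 0, …
g: a_k = 4, 16, 64, 256, 1024, 4096, 16384, …
h₀=f+g: left-lcm gives L₀, ord ≤ 3.
Integrate: L := L₀·Dx.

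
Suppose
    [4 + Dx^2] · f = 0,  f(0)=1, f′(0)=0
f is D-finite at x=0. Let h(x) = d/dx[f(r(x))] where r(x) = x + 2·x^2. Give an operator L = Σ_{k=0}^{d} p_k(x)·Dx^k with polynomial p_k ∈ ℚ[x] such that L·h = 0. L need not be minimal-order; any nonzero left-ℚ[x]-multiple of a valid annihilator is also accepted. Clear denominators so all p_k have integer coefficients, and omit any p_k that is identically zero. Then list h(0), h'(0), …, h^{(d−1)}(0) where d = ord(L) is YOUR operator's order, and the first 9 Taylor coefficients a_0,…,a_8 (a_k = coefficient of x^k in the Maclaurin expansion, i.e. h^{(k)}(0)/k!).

L = (52 + 64·x + 384·x^2 + 1024·x^3 + 1024·x^4) + (-12 - 48·x)·Dx + (1 + 8·x + 16·x^2)·Dx^2  (order 2).
h: a_k = 0, -4, -24, -88/3, 80/3, 1432/15, 2128/15, 13456/315, -4448/35, …
ICs: h(0) = 0, h′(0) = -4.

f: a_k = 1, 0, -2, 0, 2/3, 0, -4/45, 0, 2/315, …
L₀ from L_f via x↦r, Dx↦r'^{-1}Dx.
Derive L from L₀ (diff closure).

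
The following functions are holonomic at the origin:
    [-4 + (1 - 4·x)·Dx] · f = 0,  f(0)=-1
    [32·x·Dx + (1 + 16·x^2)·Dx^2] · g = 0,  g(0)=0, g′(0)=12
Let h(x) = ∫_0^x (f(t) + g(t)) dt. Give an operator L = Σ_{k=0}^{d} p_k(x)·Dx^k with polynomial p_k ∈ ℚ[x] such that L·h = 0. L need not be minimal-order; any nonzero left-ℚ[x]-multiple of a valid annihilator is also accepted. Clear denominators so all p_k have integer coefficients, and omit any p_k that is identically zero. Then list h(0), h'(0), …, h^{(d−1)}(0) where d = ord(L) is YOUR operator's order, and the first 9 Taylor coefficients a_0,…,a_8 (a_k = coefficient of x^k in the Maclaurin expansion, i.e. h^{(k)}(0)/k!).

L = (-32 + 512·x + 1536·x^2)·Dx^2 + (16 - 32·x + 256·x^2 + 1536·x^3)·Dx^3 + (-1 + 256·x^4)·Dx^4  (order 4).
h: a_k = 0, -1, 4, -16/3, -32, -256/5, -1024/15, -4096/7, -20480/7, …
ICs: h(0) = 0, h′(0) = -1, h′′(0) = 8, h′′′(0) = -32.

f: a_k = -1, -4, -16, -64, -256, -1024, -4096, -16384, -65536, …
g: a_k = 0, 12, 0, -64, 0, 3072/5, 0, -49152/7, 0, …
f+g: L₀ = lclm(L_f,L_g), ord ≤ 1+2.
h=∫h₀ ⇒ L = L₀·Dx.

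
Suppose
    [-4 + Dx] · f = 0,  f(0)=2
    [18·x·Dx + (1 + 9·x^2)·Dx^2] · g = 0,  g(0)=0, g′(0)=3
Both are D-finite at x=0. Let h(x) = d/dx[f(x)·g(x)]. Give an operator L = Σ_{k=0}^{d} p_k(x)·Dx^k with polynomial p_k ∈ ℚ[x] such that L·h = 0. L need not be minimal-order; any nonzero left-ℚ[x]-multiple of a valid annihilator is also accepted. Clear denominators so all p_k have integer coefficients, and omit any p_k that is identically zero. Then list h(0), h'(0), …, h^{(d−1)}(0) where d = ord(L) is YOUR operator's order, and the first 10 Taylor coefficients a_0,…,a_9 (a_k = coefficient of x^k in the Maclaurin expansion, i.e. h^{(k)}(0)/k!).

L = (-4 - 288·x + 1548·x^2 - 2592·x^3 + 2592·x^4) + (-7 + 108·x - 531·x^2 + 972·x^3 - 1296·x^4)·Dx + (2 - 9·x + 36·x^2 - 81·x^3 + 162·x^4)·Dx^2  (order 2).
h: a_k = 6, 48, 90, -32, 86, 1488, -538/15, -1341248/105, 100578/35, 109677808/945, …
ICs: h(0) = 6, h′(0) = 48.

f: a_k = 2, 8, 16, 64/3, 64/3, 256/15, 512/45, 2048/315, 1024/315, 4096/2835, …
g: a_k = 0, 3, 0, -9, 0, 243/5, 0, -2187/7, 0, 2187, …
Product ⇒ symmetric product L₀, ord ≤ 2.
Differentiate: ansatz ord ≤ ord L₀ ⇒ L.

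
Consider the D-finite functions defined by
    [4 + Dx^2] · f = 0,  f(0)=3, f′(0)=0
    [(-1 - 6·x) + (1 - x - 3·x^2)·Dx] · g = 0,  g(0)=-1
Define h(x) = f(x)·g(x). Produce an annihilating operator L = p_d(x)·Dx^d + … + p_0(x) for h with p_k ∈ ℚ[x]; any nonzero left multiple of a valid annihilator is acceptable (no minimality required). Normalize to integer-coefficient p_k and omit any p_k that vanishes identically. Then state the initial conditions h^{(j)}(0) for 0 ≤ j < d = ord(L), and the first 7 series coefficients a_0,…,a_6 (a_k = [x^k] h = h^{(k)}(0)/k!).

f: a_k = 3, 0, -6, 0, 2, 0, -4/15, …
g: a_k = -1, -1, -4, -7, -19, -40, -97, …
L₀ := L_f ⊗_s L_g (sym. prod.), ord ≤ 2.
L = (2 + 4·x + 12·x^2) + (2 + 12·x)·Dx + (-1 + x + 3·x^2)·Dx^2  (order 2).
h: a_k = -3, -3, -6, -15, -35, -80, -2771/15, …
ICs: h(0) = -3, h′(0) = -3.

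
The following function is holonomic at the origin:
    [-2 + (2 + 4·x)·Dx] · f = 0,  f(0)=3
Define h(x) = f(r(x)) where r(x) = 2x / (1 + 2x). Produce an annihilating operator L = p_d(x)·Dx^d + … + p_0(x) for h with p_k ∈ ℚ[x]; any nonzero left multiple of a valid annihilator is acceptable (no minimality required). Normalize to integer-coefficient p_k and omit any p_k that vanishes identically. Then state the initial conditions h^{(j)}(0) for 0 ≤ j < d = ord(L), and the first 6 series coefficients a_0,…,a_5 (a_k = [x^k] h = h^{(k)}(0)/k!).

L = -2 + (1 + 8·x + 12·x^2)·Dx  (order 1).
h: a_k = 3, 6, -18, 60, -222, 900, …
ICs: h(0) = 3.

f: a_k = 3, 3, -3/2, 3/2, -15/8, 21/8, …
L₀ from L_f via x↦r, Dx↦r'^{-1}Dx.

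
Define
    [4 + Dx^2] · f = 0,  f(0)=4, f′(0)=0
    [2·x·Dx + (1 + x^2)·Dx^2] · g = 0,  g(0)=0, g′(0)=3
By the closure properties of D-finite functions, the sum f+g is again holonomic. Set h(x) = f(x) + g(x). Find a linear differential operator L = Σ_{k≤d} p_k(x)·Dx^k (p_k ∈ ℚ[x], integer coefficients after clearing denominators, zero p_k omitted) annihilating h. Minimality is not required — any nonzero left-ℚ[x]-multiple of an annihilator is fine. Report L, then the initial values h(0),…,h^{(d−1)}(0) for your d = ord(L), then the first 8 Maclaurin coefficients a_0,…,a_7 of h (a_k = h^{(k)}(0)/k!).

f: a_k = 4, 0, -8, 0, 8/3, 0, -16/45, 0, …
g: a_k = 0, 3, 0, -1, 0, 3/5, 0, -3/7, …
Weyl lclm of L_f,L_g ⇒ L₀ (ord ≤ 4).
L = (-32·x + 80·x^3 + 16·x^5)·Dx + (4 + 32·x^2 + 36·x^4 + 8·x^6)·Dx^2 + (-8·x + 20·x^3 + 4·x^5)·Dx^3 + (1 + 8·x^2 + 9·x^4 + 2·x^6)·Dx^4  (order 4).
h: a_k = 4, 3, -8, -1, 8/3, 3/5, -16/45, -3/7, …
ICs: h(0) = 4, h′(0) = 3, h′′(0) = -16, h′′′(0) = -6.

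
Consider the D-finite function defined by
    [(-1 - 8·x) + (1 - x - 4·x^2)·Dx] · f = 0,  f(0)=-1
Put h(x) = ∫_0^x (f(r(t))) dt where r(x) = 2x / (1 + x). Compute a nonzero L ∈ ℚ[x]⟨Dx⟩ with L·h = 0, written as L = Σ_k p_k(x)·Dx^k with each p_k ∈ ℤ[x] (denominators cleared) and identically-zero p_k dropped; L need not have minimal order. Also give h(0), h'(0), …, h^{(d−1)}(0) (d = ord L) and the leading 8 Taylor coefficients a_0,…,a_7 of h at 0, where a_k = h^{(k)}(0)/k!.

L = (2 + 34·x)·Dx + (-1 - x + 17·x^2 + 17·x^3)·Dx^2  (order 2).
h: a_k = 0, -1, -1, -6, -17/2, -306/5, -289/3, -5202/7, …
ICs: h(0) = 0, h′(0) = -1.

f: a_k = -1, -1, -5, -9, -29, -65, -181, -441, …
h₀=f(r): pull back L_f along r ⇒ L₀.
∫: right-multiply L₀ by Dx.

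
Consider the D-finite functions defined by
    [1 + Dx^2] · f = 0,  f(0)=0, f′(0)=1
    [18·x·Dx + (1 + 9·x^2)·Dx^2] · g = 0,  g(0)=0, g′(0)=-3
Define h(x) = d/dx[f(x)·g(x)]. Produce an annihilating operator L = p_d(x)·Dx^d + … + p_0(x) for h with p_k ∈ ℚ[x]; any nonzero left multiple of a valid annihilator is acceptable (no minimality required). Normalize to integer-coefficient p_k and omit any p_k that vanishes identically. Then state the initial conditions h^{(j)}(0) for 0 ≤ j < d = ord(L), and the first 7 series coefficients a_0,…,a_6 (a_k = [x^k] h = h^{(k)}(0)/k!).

L = (38998 + 738774·x^2 + 15162957·x^4 + 3032640·x^6 - 78732·x^8 - 1771470·x^10 + 531441·x^12) + (20772·x + 1033884·x^3 + 7902360·x^5 + 2624400·x^7 + 1180980·x^9 + 2125764·x^11)·Dx + (39368 + 755028·x^2 + 15369750·x^4 + 3887028·x^6 + 314928·x^8 - 1417176·x^10 + 1062882·x^12)·Dx^2 + (20772·x + 1033884·x^3 + 7902360·x^5 + 2624400·x^7 + 1180980·x^9 + 2125764·x^11)·Dx^3 + (370 + 16254·x^2 + 206793·x^4 + 854388·x^6 + 393660·x^8 + 354294·x^10 + 531441·x^12)·Dx^4  (order 4).
h: a_k = 0, -6, 0, 38, 0, -1203/4, 0, …
ICs: h(0) = 0, h′(0) = -6, h′′(0) = 0, h′′′(0) = 228.

f: a_k = 0, 1, 0, -1/6, 0, 1/120, 0, …
g: a_k = 0, -3, 0, 9, 0, -243/5, 0, …
f·g: L₀ = L_f ⊗_s L_g, ord ≤ 2·2.
h₀' ⇒ L via d/dx closure of L₀.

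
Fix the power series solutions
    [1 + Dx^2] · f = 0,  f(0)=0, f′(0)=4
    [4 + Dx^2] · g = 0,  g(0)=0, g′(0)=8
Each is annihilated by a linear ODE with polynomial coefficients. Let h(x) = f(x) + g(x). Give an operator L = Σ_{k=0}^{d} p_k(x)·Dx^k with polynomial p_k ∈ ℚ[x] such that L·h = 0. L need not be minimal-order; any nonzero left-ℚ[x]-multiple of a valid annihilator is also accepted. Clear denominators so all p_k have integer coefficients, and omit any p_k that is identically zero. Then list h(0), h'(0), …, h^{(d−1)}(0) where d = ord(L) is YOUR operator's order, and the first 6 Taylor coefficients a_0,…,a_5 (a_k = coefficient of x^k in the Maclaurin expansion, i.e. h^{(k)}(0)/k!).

f: a_k = 0, 4, 0, -2/3, 0, 1/30, …
g: a_k = 0, 8, 0, -16/3, 0, 16/15, …
f+g: L₀ = lclm(L_f,L_g), ord ≤ 2+2.
L = 4 + 5·Dx^2 + Dx^4  (order 4).
h: a_k = 0, 12, 0, -6, 0, 11/10, …
ICs: h(0) = 0, h′(0) = 12, h′′(0) = 0, h′′′(0) = -36.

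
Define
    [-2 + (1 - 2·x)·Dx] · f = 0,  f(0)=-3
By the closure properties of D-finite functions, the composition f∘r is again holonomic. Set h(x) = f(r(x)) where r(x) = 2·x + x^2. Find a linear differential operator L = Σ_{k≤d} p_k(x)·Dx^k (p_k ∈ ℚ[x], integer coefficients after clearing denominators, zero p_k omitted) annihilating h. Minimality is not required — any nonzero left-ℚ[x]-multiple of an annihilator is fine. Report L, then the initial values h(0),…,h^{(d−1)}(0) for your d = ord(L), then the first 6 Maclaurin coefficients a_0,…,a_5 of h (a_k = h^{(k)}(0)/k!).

L = (4 + 4·x) + (-1 + 4·x + 2·x^2)·Dx  (order 1).
h: a_k = -3, -12, -54, -240, -1068, -4752, …
ICs: h(0) = -3.

f: a_k = -3, -6, -12, -24, -48, -96, …
h₀=f(r): pull back L_f along r ⇒ L₀.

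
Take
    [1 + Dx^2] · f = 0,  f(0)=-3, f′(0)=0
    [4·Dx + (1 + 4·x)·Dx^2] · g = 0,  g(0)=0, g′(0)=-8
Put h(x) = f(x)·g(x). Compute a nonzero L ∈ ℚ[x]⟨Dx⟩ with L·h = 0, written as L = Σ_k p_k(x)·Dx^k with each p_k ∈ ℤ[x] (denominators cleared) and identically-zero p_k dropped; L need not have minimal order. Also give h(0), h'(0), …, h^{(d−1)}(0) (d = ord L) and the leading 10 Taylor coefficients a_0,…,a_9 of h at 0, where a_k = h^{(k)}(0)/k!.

f: a_k = -3, 0, 3/2, 0, -1/8, 0, 1/240, 0, -1/13440, 0, …
g: a_k = 0, -8, 16, -128/3, 128, -2048/5, 4096/3, -32768/7, 16384, -524288/9, …
f·g: L₀ = L_f ⊗_s L_g, ord ≤ 2·2.
L = (-147 - 144·x - 224·x^2 + 256·x^3 + 256·x^4) + (-56 - 160·x + 384·x^2 + 512·x^3)·Dx + (-150 - 160·x - 192·x^2 + 512·x^3 + 512·x^4)·Dx^2 + (-56 - 160·x + 384·x^2 + 512·x^3)·Dx^3 + (-3 - 16·x + 32·x^2 + 256·x^3 + 256·x^4)·Dx^4  (order 4).
h: a_k = 0, 24, -48, 116, -360, 5829/5, -3906, 940403/70, -706799/15, 169134311/1008, …
ICs: h(0) = 0, h′(0) = 24, h′′(0) = -96, h′′′(0) = 696.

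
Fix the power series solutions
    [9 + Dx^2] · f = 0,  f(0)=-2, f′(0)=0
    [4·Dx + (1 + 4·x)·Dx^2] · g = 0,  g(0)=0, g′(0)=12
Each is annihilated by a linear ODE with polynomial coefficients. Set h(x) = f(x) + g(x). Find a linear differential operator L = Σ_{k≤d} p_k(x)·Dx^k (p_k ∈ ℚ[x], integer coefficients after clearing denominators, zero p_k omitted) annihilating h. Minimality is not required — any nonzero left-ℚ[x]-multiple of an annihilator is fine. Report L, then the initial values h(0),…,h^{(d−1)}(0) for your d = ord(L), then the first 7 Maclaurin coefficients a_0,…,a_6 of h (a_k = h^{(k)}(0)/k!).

L = (3780 + 2592·x + 5184·x^2)·Dx + (369 + 2124·x + 3888·x^2 + 5184·x^3)·Dx^2 + (420 + 288·x + 576·x^2)·Dx^3 + (41 + 236·x + 432·x^2 + 576·x^3)·Dx^4  (order 4).
h: a_k = -2, 12, -15, 64, -795/4, 3072/5, -81839/40, …
ICs: h(0) = -2, h′(0) = 12, h′′(0) = -30, h′′′(0) = 384.

f: a_k = -2, 0, 9, 0, -27/4, 0, 81/40, …
g: a_k = 0, 12, -24, 64, -192, 3072/5, -2048, …
L₀ := lclm(L_f,L_g); ord L₀ ≤ 2+2.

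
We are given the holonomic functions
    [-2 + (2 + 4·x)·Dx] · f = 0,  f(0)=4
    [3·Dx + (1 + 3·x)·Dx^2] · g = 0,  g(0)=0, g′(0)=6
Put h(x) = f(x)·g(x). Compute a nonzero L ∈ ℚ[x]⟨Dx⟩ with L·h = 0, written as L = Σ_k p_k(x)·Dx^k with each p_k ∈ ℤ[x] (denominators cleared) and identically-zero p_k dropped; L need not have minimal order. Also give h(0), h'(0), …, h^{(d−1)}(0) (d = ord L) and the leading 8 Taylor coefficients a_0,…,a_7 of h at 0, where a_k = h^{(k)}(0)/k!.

L = 3·x + (1 + 2·x)·Dx + (1 + 7·x + 16·x^2 + 12·x^3)·Dx^2  (order 2).
h: a_k = 0, 24, -12, 24, -60, 789/5, -4227/10, 40041/35, …
ICs: h(0) = 0, h′(0) = 24.

f: a_k = 4, 4, -2, 2, -5/2, 7/2, -21/4, 33/4, …
g: a_k = 0, 6, -9, 18, -81/2, 486/5, -243, 4374/7, …
f·g: L₀ = L_f ⊗_s L_g, ord ≤ 1·2.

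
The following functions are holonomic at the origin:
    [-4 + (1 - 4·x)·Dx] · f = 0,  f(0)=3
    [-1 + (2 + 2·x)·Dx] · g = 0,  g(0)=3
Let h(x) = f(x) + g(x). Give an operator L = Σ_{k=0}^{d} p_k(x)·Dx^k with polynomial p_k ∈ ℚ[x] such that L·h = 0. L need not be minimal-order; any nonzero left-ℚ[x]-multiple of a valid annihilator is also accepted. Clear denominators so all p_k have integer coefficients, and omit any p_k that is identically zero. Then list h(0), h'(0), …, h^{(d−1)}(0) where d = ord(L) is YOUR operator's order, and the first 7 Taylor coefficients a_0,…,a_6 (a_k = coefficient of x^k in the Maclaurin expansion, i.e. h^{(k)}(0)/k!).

L = (-68 - 48·x) + (129 + 248·x + 144·x^2)·Dx + (-14 + 18·x + 128·x^2 + 96·x^3)·Dx^2  (order 2).
h: a_k = 6, 27/2, 381/8, 3075/16, 98289/128, 786453/256, 12582849/1024, …
ICs: h(0) = 6, h′(0) = 27/2.

f: a_k = 3, 12, 48, 192, 768, 3072, 12288, …
g: a_k = 3, 3/2, -3/8, 3/16, -15/128, 21/256, -63/1024, …
h₀=f+g: left-lcm gives L₀, ord ≤ 2.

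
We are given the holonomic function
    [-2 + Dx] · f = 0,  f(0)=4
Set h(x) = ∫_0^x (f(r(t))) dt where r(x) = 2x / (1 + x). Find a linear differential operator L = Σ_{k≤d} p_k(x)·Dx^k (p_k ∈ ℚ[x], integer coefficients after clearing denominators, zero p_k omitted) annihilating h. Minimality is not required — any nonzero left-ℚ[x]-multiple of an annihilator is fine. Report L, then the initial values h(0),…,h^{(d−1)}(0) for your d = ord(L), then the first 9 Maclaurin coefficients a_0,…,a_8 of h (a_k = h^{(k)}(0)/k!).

L = -4·Dx + (1 + 2·x + x^2)·Dx^2  (order 2).
h: a_k = 0, 4, 8, 16/3, -4/3, -16/15, 56/45, -176/315, -34/315, …
ICs: h(0) = 0, h′(0) = 4.

f: a_k = 4, 8, 8, 16/3, 8/3, 16/15, 16/45, 32/315, 8/315, …
Change of var in L_f (x↦r) gives L₀.
Integrate: L := L₀·Dx.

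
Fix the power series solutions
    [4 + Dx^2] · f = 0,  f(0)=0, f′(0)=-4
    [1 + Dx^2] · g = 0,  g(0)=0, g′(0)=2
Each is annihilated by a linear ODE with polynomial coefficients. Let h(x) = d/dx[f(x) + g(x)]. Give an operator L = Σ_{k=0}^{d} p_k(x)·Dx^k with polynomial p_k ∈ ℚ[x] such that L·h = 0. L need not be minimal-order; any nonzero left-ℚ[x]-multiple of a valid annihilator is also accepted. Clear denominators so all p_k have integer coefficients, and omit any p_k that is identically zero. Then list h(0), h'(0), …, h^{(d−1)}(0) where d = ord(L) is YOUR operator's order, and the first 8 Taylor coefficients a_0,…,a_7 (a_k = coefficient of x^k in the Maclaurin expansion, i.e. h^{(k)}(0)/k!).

L = 4 + 5·Dx^2 + Dx^4  (order 4).
h: a_k = -2, 0, 7, 0, -31/12, 0, 127/360, 0, …
ICs: h(0) = -2, h′(0) = 0, h′′(0) = 14, h′′′(0) = 0.

f: a_k = 0, -4, 0, 8/3, 0, -8/15, 0, 16/315, …
g: a_k = 0, 2, 0, -1/3, 0, 1/60, 0, -1/2520, …
Weyl lclm of L_f,L_g ⇒ L₀ (ord ≤ 4).
h=h₀': d/dx-closure on L₀ ⇒ L.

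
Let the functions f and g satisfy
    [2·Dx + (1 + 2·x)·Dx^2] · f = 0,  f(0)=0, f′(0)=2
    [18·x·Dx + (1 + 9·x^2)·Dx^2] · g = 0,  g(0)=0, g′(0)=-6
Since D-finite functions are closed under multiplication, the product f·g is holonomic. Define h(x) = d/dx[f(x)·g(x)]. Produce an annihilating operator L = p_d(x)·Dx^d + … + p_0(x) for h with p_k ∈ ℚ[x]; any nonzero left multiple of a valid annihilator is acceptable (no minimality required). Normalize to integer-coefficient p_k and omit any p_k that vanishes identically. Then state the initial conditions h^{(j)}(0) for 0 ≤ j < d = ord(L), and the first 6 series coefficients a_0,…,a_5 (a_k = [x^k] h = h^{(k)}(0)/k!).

L = (792 + 3024·x + 22680·x^2 + 102384·x^3 + 174960·x^4 + 151632·x^5 + 104976·x^7) + (332 + 4752·x + 28908·x^2 + 127008·x^3 + 351216·x^4 + 542376·x^5 + 408240·x^6 + 157464·x^7 + 367416·x^8)·Dx + (44 + 916·x + 6696·x^2 + 27252·x^3 + 85860·x^4 + 193428·x^5 + 279936·x^6 + 224532·x^7 + 157464·x^8 + 209952·x^9)·Dx^2 + (10 + 76·x + 418·x^2 + 1728·x^3 + 5391·x^4 + 12960·x^5 + 24948·x^6 + 34992·x^7 + 29889·x^8 + 26244·x^9 + 26244·x^10)·Dx^3  (order 3).
h: a_k = 0, -24, 36, 80, -60, -5544/5, …
ICs: h(0) = 0, h′(0) = -24, h′′(0) = 72.

f: a_k = 0, 2, -2, 8/3, -4, 32/5, …
g: a_k = 0, -6, 0, 18, 0, -486/5, …
Product ⇒ symmetric product L₀, ord ≤ 4.
h=h₀': d/dx-closure on L₀ ⇒ L.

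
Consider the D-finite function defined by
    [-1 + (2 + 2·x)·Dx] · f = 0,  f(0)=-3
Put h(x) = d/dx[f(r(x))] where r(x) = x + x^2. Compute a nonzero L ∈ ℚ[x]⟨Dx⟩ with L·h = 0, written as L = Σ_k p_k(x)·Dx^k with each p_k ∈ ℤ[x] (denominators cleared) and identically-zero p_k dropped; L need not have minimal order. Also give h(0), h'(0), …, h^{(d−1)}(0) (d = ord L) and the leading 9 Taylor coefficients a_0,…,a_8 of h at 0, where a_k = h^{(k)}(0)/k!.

L = 3 + (-2 - 6·x - 6·x^2 - 4·x^3)·Dx  (order 1).
h: a_k = -3/2, -9/4, 27/16, -9/32, -225/256, 513/512, -441/2048, -2601/4096, 51111/65536, …
ICs: h(0) = -3/2.

f: a_k = -3, -3/2, 3/8, -3/16, 15/128, -21/256, 63/1024, -99/2048, 1287/32768, …
Change of var in L_f (x↦r) gives L₀.
Differentiate: ansatz ord ≤ ord L₀ ⇒ L.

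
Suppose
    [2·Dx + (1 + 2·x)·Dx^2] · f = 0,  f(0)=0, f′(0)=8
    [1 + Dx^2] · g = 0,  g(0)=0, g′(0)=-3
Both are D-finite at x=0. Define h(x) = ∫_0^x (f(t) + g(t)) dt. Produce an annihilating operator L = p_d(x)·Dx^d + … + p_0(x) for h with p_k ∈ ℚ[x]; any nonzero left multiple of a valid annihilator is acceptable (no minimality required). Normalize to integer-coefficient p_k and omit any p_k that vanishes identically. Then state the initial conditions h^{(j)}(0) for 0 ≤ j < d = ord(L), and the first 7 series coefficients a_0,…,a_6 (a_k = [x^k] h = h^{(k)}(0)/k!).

f: a_k = 0, 8, -8, 32/3, -16, 128/5, -128/3, …
g: a_k = 0, -3, 0, 1/2, 0, -1/40, 0, …
f+g: L₀ = lclm(L_f,L_g), ord ≤ 2+2.
∫: right-multiply L₀ by Dx.
L = (50 + 8·x + 8·x^2)·Dx^2 + (9 + 22·x + 12·x^2 + 8·x^3)·Dx^3 + (50 + 8·x + 8·x^2)·Dx^4 + (9 + 22·x + 12·x^2 + 8·x^3)·Dx^5  (order 5).
h: a_k = 0, 0, 5/2, -8/3, 67/24, -16/5, 341/80, …
ICs: h(0) = 0, h′(0) = 0, h′′(0) = 5, h′′′(0) = -16, h′′′′(0) = 67.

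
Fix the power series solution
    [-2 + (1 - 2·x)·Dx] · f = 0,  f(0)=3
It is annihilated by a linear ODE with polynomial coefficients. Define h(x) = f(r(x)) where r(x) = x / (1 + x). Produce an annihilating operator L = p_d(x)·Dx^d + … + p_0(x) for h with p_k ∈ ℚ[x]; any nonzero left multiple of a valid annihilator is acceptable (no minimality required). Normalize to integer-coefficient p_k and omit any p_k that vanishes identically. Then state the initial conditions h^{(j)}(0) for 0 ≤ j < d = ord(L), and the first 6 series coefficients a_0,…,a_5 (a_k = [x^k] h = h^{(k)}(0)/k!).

L = 2 + (-1 + x^2)·Dx  (order 1).
h: a_k = 3, 6, 6, 6, 6, 6, …
ICs: h(0) = 3.

f: a_k = 3, 6, 12, 24, 48, 96, …
Substitute x→r, Dx→(1/r')Dx; clear ⇒ L₀.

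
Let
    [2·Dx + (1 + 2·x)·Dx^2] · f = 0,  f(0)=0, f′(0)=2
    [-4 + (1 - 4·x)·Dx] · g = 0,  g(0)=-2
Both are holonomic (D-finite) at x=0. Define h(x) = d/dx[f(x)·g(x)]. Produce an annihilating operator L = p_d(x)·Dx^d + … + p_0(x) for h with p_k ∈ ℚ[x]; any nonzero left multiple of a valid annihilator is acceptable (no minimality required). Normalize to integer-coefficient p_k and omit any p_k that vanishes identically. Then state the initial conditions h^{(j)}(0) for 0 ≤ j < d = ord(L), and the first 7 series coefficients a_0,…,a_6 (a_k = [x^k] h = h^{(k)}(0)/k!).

f: a_k = 0, 2, -2, 8/3, -4, 32/5, -32/3, …
g: a_k = -2, -8, -32, -128, -512, -2048, -8192, …
f·g: L₀ = L_f ⊗_s L_g, ord ≤ 2·1.
h₀' ⇒ L via d/dx closure of L₀.
L = 32 + (8 + 40·x)·Dx + (-1 + 2·x + 8·x^2)·Dx^2  (order 2).
h: a_k = -4, -24, -160, -2464/3, -12512/3, -99456/5, -465408/5, …
ICs: h(0) = -4, h′(0) = -24.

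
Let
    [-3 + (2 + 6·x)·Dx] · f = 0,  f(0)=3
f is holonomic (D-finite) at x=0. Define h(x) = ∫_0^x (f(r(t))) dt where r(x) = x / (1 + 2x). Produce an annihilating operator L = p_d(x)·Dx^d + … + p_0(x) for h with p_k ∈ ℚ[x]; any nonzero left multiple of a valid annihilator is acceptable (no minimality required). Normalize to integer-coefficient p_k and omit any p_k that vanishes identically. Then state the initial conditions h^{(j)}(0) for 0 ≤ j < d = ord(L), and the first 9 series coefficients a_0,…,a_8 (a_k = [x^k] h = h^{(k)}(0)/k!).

L = -3·Dx + (2 + 14·x + 20·x^2)·Dx^2  (order 2).
h: a_k = 0, 3, 9/4, -33/8, 585/64, -2979/128, 33909/512, -1477503/7168, 11283849/16384, …
ICs: h(0) = 0, h′(0) = 3.

f: a_k = 3, 9/2, -27/8, 81/16, -1215/128, 5103/256, -45927/1024, 216513/2048, -8444007/32768, …
Substitute x→r, Dx→(1/r')Dx; clear ⇒ L₀.
∫: right-multiply L₀ by Dx.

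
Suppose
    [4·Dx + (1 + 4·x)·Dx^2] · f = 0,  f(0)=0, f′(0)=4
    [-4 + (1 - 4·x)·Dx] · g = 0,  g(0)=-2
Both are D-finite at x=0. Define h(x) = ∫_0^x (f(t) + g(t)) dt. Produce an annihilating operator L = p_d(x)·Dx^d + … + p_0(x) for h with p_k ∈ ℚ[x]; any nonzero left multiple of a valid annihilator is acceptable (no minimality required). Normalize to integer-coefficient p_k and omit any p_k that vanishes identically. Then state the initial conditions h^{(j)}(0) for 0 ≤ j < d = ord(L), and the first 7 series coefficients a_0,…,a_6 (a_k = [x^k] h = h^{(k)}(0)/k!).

f: a_k = 0, 4, -8, 64/3, -64, 1024/5, -2048/3, …
g: a_k = -2, -8, -32, -128, -512, -2048, -8192, …
L₀ := lclm(L_f,L_g); ord L₀ ≤ 2+1.
∫: right-multiply L₀ by Dx.
L = (-160 - 128·x)·Dx^2 + (-16 - 256·x - 256·x^2)·Dx^3 + (3 + 4·x - 48·x^2 - 64·x^3)·Dx^4  (order 4).
h: a_k = 0, -2, -2, -40/3, -80/3, -576/5, -1536/5, …
ICs: h(0) = 0, h′(0) = -2, h′′(0) = -4, h′′′(0) = -80.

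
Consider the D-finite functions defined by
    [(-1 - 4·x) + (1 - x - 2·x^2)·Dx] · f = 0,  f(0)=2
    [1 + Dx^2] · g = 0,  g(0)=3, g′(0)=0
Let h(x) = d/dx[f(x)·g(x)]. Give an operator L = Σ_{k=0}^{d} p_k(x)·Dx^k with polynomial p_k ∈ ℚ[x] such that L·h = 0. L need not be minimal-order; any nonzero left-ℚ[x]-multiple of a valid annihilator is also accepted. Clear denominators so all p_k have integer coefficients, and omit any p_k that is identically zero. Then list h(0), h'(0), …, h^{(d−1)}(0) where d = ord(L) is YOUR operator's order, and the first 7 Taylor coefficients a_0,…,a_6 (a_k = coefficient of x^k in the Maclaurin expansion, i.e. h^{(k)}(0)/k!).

f: a_k = 2, 2, 6, 10, 22, 42, 86, …
g: a_k = 3, 0, -3/2, 0, 1/8, 0, -1/240, …
Product ⇒ symmetric product L₀, ord ≤ 2.
Differentiate: ansatz ord ≤ ord L₀ ⇒ L.
L = (31 - 2·x - 3·x^2 + 4·x^3 + 4·x^4) + (10 + 42·x + 12·x^2 + 16·x^3)·Dx + (-3 + 2·x + 5·x^2 + 4·x^3 + 4·x^4)·Dx^2  (order 2).
h: a_k = 6, 30, 81, 229, 2225/4, 27089/20, 376523/120, …
ICs: h(0) = 6, h′(0) = 30.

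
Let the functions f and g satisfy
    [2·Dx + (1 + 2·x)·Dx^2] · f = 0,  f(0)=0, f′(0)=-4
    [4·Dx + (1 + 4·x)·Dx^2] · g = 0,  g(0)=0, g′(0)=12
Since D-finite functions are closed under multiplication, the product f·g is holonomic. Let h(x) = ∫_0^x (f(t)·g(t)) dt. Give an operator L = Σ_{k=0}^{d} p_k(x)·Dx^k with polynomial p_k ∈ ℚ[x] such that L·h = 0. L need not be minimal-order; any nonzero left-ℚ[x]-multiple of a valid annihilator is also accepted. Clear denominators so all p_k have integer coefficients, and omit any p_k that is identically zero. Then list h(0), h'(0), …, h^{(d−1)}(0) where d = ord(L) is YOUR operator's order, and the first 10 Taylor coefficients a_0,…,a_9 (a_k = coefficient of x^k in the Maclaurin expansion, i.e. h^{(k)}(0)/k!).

L = (160 + 768·x + 1024·x^2)·Dx^2 + (264 + 2144·x + 5760·x^2 + 5120·x^3)·Dx^3 + (64 + 720·x + 2976·x^2 + 5376·x^3 + 3584·x^4)·Dx^4 + (3 + 44·x + 252·x^2 + 704·x^3 + 960·x^4 + 512·x^5)·Dx^5  (order 5).
h: a_k = 0, 0, 0, -16, 36, -416/5, 208, -8384/15, 7968/5, -300032/63, …
ICs: h(0) = 0, h′(0) = 0, h′′(0) = 0, h′′′(0) = -96, h′′′′(0) = 864.

f: a_k = 0, -4, 4, -16/3, 8, -64/5, 64/3, -256/7, 64, -1024/9, …
g: a_k = 0, 12, -24, 64, -192, 3072/5, -2048, 49152/7, -24576, 262144/3, …
h₀=f·g: eliminate ⇒ L₀, order ≤ 2·2.
∫: right-multiply L₀ by Dx.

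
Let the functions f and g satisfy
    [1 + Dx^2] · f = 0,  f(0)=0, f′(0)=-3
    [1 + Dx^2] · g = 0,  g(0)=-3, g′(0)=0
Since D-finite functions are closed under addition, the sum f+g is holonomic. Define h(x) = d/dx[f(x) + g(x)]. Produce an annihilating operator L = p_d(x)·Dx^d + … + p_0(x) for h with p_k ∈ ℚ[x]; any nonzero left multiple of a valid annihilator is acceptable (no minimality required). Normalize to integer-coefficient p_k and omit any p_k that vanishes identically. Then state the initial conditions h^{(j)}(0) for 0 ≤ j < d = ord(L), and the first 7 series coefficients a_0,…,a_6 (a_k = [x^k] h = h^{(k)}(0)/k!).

L = 1 + Dx^2  (order 2).
h: a_k = -3, 3, 3/2, -1/2, -1/8, 1/40, 1/240, …
ICs: h(0) = -3, h′(0) = 3.

f: a_k = 0, -3, 0, 1/2, 0, -1/40, 0, …
g: a_k = -3, 0, 3/2, 0, -1/8, 0, 1/240, …
Weyl lclm of L_f,L_g ⇒ L₀ (ord ≤ 4).
h₀' ⇒ L via d/dx closure of L₀.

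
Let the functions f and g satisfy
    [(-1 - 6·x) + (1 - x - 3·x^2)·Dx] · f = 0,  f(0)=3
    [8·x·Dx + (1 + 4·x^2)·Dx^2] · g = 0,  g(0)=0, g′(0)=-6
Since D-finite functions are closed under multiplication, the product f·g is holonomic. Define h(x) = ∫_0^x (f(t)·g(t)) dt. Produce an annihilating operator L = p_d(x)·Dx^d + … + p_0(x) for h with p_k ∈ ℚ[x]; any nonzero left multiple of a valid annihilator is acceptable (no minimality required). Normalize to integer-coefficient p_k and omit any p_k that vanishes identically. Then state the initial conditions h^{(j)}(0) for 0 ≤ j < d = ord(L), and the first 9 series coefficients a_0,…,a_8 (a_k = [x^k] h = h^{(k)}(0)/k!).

L = (6 + 8·x + 72·x^2)·Dx + (2 + 4·x + 16·x^2 + 72·x^3)·Dx^2 + (-1 + x - x^2 + 4·x^3 + 12·x^4)·Dx^3  (order 3).
h: a_k = 0, 0, -9, -6, -12, -102/5, -253/5, -3048/35, -23727/140, …
ICs: h(0) = 0, h′(0) = 0, h′′(0) = -18.

f: a_k = 3, 3, 12, 21, 57, 120, 291, 651, 1524, …
g: a_k = 0, -6, 0, 8, 0, -96/5, 0, 384/7, 0, …
L₀ := L_f ⊗_s L_g (sym. prod.), ord ≤ 2.
h=∫h₀ ⇒ L = L₀·Dx.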